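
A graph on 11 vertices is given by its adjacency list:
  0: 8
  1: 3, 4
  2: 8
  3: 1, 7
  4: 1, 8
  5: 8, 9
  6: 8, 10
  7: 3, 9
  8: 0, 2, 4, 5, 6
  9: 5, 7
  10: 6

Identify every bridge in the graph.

The edges on the cycle 5-8-4-1-3-7-9-5 are not bridges since each lies on that cycle.
But removing 6-10 disconnects 6 from 10; removing 6-8 disconnects 6 from 8; removing 8-0 disconnects 8 from 0; removing 8-2 disconnects 8 from 2 — these are bridges.

0-8, 10-6, 2-8, 6-8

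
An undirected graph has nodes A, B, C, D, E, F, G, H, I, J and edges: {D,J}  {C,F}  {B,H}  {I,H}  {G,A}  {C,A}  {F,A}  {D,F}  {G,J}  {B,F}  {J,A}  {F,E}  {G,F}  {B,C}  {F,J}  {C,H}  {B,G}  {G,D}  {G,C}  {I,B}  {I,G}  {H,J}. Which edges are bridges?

The edges on the cycle G-D-F-C-G are not bridges since each lies on that cycle.
But removing F - E disconnects F from E — this is a bridge.

E-F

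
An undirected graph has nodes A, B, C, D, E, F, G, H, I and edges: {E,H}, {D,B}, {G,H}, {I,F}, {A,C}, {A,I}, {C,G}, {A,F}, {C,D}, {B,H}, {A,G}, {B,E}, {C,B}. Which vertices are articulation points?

Removing A increases the component count from 1 to 2, so A is a cut vertex.
By contrast removing B leaves 1 component; it is not a cut vertex. No other vertex is a cut vertex either.

A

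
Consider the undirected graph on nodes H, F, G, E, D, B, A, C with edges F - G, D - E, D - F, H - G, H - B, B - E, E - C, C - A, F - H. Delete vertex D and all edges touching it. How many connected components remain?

1

With D gone, the remaining components are: {A, B, C, E, F, G, H}.
That is 1 component.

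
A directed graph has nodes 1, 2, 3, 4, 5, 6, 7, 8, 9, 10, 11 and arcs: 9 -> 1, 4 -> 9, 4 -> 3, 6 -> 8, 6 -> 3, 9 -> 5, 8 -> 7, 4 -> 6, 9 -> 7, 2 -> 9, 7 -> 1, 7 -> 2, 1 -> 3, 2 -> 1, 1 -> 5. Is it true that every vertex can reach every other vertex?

No

There is no directed path from 10 to 6, so the graph is not strongly connected.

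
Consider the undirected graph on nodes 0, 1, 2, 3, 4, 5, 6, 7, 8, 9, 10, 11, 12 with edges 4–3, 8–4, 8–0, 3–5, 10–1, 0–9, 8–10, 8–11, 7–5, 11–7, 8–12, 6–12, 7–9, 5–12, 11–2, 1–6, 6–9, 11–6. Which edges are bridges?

11-2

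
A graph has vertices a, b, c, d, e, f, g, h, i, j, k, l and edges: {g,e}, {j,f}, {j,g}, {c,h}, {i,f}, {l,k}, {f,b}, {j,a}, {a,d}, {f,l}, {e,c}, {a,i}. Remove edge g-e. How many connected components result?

2

Before removal there is 1 component.
g-e is a bridge — removing it separates g's side from e's side.
After removal: 2 components.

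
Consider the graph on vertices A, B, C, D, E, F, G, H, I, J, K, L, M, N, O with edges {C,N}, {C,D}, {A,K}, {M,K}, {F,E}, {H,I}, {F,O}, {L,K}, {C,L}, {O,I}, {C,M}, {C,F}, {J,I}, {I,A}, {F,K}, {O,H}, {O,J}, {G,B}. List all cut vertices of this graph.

C, F

Removing C increases the component count from 2 to 4, so C is a cut vertex.
Removing F increases the component count from 2 to 3, so F is a cut vertex.
By contrast removing M leaves 2 components; it is not a cut vertex. No other vertex is a cut vertex either.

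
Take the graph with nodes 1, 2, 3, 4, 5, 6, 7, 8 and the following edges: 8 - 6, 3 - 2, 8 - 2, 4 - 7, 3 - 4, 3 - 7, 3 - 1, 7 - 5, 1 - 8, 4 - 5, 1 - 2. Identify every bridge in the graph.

The edges on the cycle 1-8-2-1 are not bridges since each lies on that cycle.
But removing 6 - 8 disconnects 6 from 8 — this is a bridge.

6-8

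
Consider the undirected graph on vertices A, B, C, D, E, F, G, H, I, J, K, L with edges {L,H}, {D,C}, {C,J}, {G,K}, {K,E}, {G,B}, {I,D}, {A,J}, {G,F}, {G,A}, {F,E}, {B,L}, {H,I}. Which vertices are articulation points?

G

Removing G increases the component count from 1 to 2, so G is a cut vertex.
By contrast removing L leaves 1 component; it is not a cut vertex. No other vertex is a cut vertex either.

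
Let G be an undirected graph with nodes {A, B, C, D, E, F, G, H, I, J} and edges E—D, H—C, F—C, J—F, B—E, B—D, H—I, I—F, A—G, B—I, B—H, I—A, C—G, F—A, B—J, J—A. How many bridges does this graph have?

The edges on the cycle B-E-D-B are not bridges since each lies on that cycle.
Every edge lies on some cycle, so there are no bridges.

0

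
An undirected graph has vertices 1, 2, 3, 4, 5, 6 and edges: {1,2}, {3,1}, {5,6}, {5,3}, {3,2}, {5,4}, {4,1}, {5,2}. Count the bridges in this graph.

The edges on the cycle 5-4-1-3-5 are not bridges since each lies on that cycle.
But removing 6—5 disconnects 6 from 5 — this is a bridge.

1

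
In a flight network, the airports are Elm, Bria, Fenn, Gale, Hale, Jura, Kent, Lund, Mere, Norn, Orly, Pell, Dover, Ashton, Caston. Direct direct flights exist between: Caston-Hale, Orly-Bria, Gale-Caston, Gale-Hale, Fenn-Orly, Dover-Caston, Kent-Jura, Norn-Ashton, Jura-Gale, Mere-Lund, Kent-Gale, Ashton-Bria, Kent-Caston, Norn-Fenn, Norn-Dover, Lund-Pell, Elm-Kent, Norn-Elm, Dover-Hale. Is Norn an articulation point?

Yes

Deleting Norn raises the number of components from 2 to 3, so Norn is a cut vertex.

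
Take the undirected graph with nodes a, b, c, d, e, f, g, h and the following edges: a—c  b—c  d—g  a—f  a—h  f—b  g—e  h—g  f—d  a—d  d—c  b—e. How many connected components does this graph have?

1

Starting from a we can reach a, b, c, d, e, f, g, h. That is one component of size 8.
Total: 1 component.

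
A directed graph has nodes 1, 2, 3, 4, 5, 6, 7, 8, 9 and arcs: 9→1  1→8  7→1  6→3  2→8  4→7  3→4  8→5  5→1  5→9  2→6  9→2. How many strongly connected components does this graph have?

1

{1, 2, 3, 4, 5, 6, 7, 8, 9} are all mutually reachable — one SCC of size 9.
That gives 1 strongly connected component.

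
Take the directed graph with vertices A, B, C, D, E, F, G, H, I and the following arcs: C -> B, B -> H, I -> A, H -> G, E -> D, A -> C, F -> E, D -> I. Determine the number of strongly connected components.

9

{B} is an SCC by itself.
{D} is an SCC by itself.
{E} is an SCC by itself.
{C} is an SCC by itself.
{H} is an SCC by itself.
(and 4 more singleton SCCs)
That gives 9 strongly connected components.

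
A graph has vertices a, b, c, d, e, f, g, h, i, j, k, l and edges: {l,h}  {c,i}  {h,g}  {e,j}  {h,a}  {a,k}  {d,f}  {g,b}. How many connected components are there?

4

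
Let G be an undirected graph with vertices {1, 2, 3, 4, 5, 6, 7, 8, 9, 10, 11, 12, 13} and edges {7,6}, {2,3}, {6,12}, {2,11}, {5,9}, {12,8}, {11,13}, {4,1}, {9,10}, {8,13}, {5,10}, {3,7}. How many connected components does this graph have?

Starting from 1 we can reach 1, 4. That is one component of size 2.
Starting from 5 we can reach 5, 9, 10. That is one component of size 3.
Starting from 2 we can reach 2, 3, 6, 7, 8, 11, 12, 13. That is one component of size 8.
Total: 3 components.

3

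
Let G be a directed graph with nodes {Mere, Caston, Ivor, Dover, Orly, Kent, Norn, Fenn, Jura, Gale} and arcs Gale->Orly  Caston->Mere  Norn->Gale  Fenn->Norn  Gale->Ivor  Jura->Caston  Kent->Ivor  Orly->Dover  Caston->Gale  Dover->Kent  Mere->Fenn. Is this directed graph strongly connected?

No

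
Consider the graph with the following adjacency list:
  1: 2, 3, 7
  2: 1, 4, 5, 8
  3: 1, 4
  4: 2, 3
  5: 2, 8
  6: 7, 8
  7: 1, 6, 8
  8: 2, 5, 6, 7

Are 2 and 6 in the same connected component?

Yes

From 2 we can reach 1, 2, 3, 4, 5, 6, 7, 8, which includes 6.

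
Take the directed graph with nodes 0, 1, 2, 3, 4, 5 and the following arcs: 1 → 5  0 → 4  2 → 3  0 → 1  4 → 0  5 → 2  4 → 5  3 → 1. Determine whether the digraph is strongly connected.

No

There is no directed path from 1 to 4, so the graph is not strongly connected.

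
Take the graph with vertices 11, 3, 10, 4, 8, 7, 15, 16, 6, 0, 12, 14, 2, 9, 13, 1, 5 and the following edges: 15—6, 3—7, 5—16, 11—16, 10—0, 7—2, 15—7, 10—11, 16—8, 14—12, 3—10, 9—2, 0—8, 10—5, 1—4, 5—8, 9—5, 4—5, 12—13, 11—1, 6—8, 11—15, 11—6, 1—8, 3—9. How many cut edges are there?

2

The edges on the cycle 3-9-5-8-6-15-11-10-3 are not bridges since each lies on that cycle.
But removing 14—12 disconnects 14 from 12; removing 13—12 disconnects 13 from 12 — these are bridges.
That makes 2 bridges.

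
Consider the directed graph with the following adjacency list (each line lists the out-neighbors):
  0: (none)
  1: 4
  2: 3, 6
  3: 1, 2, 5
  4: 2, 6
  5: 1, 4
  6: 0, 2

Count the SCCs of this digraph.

{1, 2, 3, 4, 5, 6} are all mutually reachable — one SCC of size 6.
{0} is an SCC by itself.
That gives 2 strongly connected components.

2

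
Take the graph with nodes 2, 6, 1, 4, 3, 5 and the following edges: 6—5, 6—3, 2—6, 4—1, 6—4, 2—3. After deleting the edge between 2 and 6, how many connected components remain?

1

2 and 6 are still connected via 2-3-6, so the component count stays at 1.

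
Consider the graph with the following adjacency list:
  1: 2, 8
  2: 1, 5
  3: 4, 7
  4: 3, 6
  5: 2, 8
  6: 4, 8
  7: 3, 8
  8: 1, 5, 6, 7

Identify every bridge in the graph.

The edges on the cycle 8-5-2-1-8 are not bridges since each lies on that cycle.
Every edge lies on some cycle, so there are no bridges.

none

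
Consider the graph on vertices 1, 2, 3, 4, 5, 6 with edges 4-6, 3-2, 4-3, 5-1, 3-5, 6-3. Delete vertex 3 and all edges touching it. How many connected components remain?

3

With 3 gone, the remaining components are: {2}; {1, 5}; {4, 6}.
That is 3 components.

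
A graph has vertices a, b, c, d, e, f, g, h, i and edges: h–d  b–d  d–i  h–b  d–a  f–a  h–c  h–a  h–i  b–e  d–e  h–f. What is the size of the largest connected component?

8

g is isolated — a component by itself.
Starting from a we can reach a, b, c, d, e, f, h, i. That is one component of size 8.
The largest has 8 vertices.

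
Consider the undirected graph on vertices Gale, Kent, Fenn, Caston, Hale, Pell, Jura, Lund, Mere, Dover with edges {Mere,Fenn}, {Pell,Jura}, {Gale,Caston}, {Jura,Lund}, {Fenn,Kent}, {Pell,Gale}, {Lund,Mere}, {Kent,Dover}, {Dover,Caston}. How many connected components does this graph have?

2

Hale is isolated — a component by itself.
Starting from Fenn we can reach Fenn, Gale, Jura, Kent, Lund, Mere, Pell, Dover, Caston. That is one component of size 9.
Total: 2 components.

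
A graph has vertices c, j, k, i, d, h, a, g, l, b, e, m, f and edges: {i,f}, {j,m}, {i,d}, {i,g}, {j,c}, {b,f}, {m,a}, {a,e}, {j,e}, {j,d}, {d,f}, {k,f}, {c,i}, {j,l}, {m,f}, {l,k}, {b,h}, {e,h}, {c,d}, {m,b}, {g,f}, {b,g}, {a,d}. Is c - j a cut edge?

After removing c - j, the path c-d-j still connects them, so the edge is not a bridge.

No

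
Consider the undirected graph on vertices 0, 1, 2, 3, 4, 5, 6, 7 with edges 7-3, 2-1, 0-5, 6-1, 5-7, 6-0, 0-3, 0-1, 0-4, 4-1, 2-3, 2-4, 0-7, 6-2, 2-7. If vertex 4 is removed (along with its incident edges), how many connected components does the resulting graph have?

1

With 4 gone, the remaining components are: {0, 1, 2, 3, 5, 6, 7}.
That is 1 component.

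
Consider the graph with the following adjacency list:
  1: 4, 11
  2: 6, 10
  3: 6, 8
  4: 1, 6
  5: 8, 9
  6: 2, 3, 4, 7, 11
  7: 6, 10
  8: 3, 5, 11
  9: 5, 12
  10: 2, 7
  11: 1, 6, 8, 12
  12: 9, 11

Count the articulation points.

Removing 6 increases the component count from 1 to 2, so 6 is a cut vertex.
By contrast removing 9 leaves 1 component; it is not a cut vertex. No other vertex is a cut vertex either.

1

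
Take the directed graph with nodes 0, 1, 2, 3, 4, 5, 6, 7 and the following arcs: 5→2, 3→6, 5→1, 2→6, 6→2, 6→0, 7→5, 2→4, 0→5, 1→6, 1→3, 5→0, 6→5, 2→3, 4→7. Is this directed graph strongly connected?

From 2 we can reach every vertex (0, 1, 2, 3, 4, 5, 6, 7), and every vertex can reach 2 (0, 1, 2, 3, 4, 5, 6, 7). So the whole graph is one strongly connected component.

Yes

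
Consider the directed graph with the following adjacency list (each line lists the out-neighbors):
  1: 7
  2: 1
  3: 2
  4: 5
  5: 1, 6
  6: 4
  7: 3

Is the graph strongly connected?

No

There is no directed path from 1 to 6, so the graph is not strongly connected.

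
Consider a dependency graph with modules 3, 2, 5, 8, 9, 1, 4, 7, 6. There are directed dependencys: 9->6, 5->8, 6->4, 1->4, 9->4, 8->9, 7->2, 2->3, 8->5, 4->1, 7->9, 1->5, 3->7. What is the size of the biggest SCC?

6

{1, 4, 5, 6, 8, 9} are all mutually reachable — one SCC of size 6.
{2, 3, 7} are all mutually reachable — one SCC of size 3.
The largest has 6 vertices.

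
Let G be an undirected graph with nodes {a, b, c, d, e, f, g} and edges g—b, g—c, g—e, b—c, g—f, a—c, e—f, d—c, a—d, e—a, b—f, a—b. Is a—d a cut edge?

After removing a—d, the path a-c-d still connects them, so the edge is not a bridge.

No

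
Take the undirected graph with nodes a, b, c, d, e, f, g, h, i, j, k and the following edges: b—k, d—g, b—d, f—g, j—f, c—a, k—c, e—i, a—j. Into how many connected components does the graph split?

3

h is isolated — a component by itself.
Starting from e we can reach e, i. That is one component of size 2.
Starting from a we can reach a, b, c, d, f, g, j, k. That is one component of size 8.
Total: 3 components.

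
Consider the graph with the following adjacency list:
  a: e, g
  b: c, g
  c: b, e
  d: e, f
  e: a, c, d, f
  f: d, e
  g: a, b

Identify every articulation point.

e

Removing e increases the component count from 1 to 2, so e is a cut vertex.
By contrast removing g leaves 1 component; it is not a cut vertex. No other vertex is a cut vertex either.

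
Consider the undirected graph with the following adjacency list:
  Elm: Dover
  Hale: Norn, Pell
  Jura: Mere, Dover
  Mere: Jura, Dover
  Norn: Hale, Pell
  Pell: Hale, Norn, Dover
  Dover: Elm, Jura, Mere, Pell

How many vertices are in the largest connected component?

7

Starting from Elm we can reach Elm, Hale, Jura, Mere, Norn, Pell, Dover. That is one component of size 7.
The largest has 7 vertices.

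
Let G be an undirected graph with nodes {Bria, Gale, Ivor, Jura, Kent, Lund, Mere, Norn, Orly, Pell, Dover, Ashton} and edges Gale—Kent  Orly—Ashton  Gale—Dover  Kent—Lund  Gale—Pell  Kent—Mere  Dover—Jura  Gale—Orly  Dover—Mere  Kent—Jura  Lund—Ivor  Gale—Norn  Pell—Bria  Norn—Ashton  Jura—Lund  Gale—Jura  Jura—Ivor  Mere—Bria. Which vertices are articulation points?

Gale

Removing Gale increases the component count from 1 to 2, so Gale is a cut vertex.
By contrast removing Jura leaves 1 component; it is not a cut vertex. No other vertex is a cut vertex either.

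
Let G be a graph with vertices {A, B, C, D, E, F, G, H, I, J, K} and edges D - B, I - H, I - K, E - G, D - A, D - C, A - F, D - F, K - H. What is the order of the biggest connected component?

J is isolated — a component by itself.
Starting from E we can reach E, G. That is one component of size 2.
Starting from H we can reach H, I, K. That is one component of size 3.
Starting from A we can reach A, B, C, D, F. That is one component of size 5.
The largest has 5 vertices.

5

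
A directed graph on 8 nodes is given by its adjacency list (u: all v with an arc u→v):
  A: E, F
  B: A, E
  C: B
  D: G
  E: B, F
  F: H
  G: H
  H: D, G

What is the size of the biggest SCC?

{A, B, E} are all mutually reachable — one SCC of size 3.
{D, G, H} are all mutually reachable — one SCC of size 3.
{C} is an SCC by itself.
{F} is an SCC by itself.
The largest has 3 vertices.

3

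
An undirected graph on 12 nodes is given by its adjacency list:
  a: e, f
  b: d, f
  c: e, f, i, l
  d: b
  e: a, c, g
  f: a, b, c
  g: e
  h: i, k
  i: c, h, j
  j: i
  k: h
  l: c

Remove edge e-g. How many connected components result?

2

Before removal there is 1 component.
e-g is a bridge — removing it separates e's side from g's side.
After removal: 2 components.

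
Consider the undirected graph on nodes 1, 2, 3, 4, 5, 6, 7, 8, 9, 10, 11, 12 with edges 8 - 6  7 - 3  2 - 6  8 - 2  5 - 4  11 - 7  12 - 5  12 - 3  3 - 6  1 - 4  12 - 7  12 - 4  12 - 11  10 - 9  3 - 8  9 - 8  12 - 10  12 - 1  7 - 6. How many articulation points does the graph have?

1

Removing 12 increases the component count from 1 to 2, so 12 is a cut vertex.
By contrast removing 6 leaves 1 component; it is not a cut vertex. No other vertex is a cut vertex either.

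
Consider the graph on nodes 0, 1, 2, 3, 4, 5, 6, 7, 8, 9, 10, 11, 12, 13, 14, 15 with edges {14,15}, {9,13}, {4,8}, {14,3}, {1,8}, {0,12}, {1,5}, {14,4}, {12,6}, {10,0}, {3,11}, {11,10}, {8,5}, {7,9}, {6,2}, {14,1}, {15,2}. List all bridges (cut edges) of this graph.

The edges on the cycle 14-3-11-10-0-12-6-2-15-14 are not bridges since each lies on that cycle.
But removing 7—9 disconnects 7 from 9; removing 9—13 disconnects 9 from 13 — these are bridges.

13-9, 7-9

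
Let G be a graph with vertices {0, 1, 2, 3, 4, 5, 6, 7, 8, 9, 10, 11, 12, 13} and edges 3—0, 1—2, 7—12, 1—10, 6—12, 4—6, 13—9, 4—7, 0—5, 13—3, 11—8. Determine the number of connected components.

4

Starting from 8 we can reach 8, 11. That is one component of size 2.
Starting from 1 we can reach 1, 2, 10. That is one component of size 3.
Starting from 4 we can reach 4, 6, 7, 12. That is one component of size 4.
Starting from 0 we can reach 0, 3, 5, 9, 13. That is one component of size 5.
Total: 4 components.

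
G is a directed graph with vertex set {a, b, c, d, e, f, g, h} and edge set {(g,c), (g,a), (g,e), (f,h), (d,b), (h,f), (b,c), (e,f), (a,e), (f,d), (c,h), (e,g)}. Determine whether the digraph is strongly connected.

No

There is no directed path from c to g, so the graph is not strongly connected.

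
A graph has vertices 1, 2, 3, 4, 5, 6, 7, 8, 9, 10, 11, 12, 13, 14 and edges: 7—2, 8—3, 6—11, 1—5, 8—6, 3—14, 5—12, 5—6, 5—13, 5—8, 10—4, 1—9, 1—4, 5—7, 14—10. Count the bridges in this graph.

6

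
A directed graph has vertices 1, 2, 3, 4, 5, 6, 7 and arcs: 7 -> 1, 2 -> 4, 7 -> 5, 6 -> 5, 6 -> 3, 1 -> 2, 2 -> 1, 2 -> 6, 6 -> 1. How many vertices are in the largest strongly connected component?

{1, 2, 6} are all mutually reachable — one SCC of size 3.
{3} is an SCC by itself.
{5} is an SCC by itself.
{7} is an SCC by itself.
{4} is an SCC by itself.
The largest has 3 vertices.

3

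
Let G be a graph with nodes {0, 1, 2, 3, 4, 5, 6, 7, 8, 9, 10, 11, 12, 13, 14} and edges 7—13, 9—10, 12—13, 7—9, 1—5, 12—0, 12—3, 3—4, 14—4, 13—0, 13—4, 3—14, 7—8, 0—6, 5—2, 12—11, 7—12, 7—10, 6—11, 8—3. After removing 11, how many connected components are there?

With 11 gone, the remaining components are: {1, 2, 5}; {0, 3, 4, 6, 7, 8, 9, 10, 12, 13, 14}.
That is 2 components.

2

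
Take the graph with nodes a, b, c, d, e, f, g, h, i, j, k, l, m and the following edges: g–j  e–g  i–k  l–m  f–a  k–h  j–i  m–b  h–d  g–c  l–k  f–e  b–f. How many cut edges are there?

4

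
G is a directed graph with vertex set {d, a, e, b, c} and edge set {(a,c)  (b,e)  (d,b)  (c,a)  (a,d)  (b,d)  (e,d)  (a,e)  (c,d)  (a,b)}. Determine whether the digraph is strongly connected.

No

There is no directed path from b to a, so the graph is not strongly connected.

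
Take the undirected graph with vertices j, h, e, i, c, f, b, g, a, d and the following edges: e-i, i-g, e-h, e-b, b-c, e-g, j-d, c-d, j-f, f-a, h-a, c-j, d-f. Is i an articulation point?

No

Deleting i leaves 1 component (was 1) (its neighbors e, g remain connected to each other), so i is not a cut vertex.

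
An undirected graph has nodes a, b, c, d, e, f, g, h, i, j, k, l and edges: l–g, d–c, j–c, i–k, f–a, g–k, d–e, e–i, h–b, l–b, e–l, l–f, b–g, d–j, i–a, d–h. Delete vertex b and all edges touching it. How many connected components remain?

1

With b gone, the remaining components are: {a, c, d, e, f, g, h, i, j, k, l}.
That is 1 component.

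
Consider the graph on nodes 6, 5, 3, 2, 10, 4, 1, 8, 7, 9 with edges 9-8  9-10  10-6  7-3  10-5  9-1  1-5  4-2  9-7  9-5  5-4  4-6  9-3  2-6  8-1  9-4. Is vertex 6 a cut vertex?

No

Deleting 6 leaves 1 component (was 1) (its neighbors 2, 4, 10 remain connected to each other), so 6 is not a cut vertex.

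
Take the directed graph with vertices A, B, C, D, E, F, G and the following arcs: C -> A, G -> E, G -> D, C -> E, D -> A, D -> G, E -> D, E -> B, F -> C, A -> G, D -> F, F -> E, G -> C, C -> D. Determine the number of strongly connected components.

{A, C, D, E, F, G} are all mutually reachable — one SCC of size 6.
{B} is an SCC by itself.
That gives 2 strongly connected components.

2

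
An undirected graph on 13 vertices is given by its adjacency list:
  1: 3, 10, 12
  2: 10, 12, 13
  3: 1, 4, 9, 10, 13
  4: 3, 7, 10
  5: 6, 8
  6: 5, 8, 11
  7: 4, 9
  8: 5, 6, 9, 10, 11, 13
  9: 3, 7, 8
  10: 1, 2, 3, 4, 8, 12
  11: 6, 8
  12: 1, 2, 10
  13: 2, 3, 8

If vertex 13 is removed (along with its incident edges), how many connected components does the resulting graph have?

1

With 13 gone, the remaining components are: {1, 2, 3, 4, 5, 6, 7, 8, 9, 10, 11, 12}.
That is 1 component.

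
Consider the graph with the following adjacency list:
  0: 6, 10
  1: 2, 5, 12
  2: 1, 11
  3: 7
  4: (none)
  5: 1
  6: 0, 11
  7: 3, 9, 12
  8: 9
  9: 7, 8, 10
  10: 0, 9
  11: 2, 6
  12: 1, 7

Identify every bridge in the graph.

1-5, 3-7, 8-9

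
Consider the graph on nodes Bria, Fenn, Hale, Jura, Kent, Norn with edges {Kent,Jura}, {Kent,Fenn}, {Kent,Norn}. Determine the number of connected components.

3

Bria is isolated — a component by itself.
Hale is isolated — a component by itself.
Starting from Fenn we can reach Fenn, Jura, Kent, Norn. That is one component of size 4.
Total: 3 components.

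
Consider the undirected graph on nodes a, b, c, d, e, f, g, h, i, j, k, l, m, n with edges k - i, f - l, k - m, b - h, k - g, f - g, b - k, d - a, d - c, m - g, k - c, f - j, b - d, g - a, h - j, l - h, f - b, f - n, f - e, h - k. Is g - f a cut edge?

No

After removing g - f, the path g-k-b-f still connects them, so the edge is not a bridge.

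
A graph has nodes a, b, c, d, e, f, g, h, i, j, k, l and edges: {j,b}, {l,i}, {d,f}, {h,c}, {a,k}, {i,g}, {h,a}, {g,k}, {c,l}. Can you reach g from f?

The component containing f is {d, f}, and g is not in it.

No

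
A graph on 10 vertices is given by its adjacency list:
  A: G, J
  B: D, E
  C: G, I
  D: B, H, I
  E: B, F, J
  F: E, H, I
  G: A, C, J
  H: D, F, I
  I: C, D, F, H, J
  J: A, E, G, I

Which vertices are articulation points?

none

Removing F, for instance, still leaves 1 component. No single vertex removal increases the component count — the graph has no articulation points.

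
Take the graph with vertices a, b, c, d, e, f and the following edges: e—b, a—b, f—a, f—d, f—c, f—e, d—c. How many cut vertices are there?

1

Removing f increases the component count from 1 to 2, so f is a cut vertex.
By contrast removing c leaves 1 component; it is not a cut vertex. No other vertex is a cut vertex either.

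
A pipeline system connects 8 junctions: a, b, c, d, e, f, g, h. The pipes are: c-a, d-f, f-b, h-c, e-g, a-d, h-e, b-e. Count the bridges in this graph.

The edges on the cycle h-c-a-d-f-b-e-h are not bridges since each lies on that cycle.
But removing e-g disconnects e from g — this is a bridge.

1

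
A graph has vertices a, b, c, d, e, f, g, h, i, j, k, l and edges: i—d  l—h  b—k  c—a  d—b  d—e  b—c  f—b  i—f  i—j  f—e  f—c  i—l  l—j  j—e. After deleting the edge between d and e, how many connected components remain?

2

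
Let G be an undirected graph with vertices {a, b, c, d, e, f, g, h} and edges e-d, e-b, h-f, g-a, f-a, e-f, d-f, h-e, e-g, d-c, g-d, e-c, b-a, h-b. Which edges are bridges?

none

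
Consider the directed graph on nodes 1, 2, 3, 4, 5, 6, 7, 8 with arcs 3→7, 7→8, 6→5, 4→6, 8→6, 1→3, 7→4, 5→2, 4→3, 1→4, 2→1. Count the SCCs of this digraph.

1

{1, 2, 3, 4, 5, 6, 7, 8} are all mutually reachable — one SCC of size 8.
That gives 1 strongly connected component.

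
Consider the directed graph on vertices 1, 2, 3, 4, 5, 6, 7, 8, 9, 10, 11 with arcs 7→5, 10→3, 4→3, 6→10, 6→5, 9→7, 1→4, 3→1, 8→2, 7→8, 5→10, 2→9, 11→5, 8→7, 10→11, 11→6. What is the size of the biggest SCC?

4

{5, 6, 10, 11} are all mutually reachable — one SCC of size 4.
{2, 7, 8, 9} are all mutually reachable — one SCC of size 4.
{1, 3, 4} are all mutually reachable — one SCC of size 3.
The largest has 4 vertices.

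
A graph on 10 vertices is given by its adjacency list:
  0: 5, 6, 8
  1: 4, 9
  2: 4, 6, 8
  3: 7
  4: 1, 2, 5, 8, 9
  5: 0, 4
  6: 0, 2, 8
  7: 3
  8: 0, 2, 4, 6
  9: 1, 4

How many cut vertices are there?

1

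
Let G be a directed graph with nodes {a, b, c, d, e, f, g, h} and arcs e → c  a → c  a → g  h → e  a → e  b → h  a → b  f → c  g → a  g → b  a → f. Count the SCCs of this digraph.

{a, g} are all mutually reachable — one SCC of size 2.
{e} is an SCC by itself.
{d} is an SCC by itself.
{f} is an SCC by itself.
{c} is an SCC by itself.
(and 2 more singleton SCCs)
That gives 7 strongly connected components.

7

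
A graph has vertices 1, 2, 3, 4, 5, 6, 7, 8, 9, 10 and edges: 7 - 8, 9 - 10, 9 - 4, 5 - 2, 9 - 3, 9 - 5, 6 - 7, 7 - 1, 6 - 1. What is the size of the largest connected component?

6

Starting from 1 we can reach 1, 6, 7, 8. That is one component of size 4.
Starting from 2 we can reach 2, 3, 4, 5, 9, 10. That is one component of size 6.
The largest has 6 vertices.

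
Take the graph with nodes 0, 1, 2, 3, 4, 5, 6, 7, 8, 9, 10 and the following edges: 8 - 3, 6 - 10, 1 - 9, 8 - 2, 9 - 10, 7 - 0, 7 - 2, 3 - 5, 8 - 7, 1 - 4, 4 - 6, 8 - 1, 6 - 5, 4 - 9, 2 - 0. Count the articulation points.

Removing 8 increases the component count from 1 to 2, so 8 is a cut vertex.
By contrast removing 2 leaves 1 component; it is not a cut vertex. No other vertex is a cut vertex either.

1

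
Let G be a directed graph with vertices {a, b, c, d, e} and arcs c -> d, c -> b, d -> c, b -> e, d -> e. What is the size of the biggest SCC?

2

{c, d} are all mutually reachable — one SCC of size 2.
{b} is an SCC by itself.
{a} is an SCC by itself.
{e} is an SCC by itself.
The largest has 2 vertices.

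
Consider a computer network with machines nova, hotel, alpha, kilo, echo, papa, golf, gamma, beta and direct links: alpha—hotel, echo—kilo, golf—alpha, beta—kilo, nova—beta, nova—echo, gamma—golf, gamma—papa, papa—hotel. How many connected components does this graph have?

Starting from beta we can reach beta, echo, kilo, nova. That is one component of size 4.
Starting from golf we can reach golf, papa, alpha, gamma, hotel. That is one component of size 5.
Total: 2 components.

2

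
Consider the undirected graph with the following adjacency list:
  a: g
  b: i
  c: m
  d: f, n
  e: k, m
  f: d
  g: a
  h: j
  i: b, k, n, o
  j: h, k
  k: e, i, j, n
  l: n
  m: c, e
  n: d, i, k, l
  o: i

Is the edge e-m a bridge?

Yes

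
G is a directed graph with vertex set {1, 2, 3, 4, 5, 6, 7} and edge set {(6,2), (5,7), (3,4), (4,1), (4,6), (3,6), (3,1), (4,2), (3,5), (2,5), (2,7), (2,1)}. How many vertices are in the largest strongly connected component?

{7} is an SCC by itself.
{4} is an SCC by itself.
{3} is an SCC by itself.
{5} is an SCC by itself.
{1} is an SCC by itself.
(and 2 more singleton SCCs)
The largest has 1 vertex.

1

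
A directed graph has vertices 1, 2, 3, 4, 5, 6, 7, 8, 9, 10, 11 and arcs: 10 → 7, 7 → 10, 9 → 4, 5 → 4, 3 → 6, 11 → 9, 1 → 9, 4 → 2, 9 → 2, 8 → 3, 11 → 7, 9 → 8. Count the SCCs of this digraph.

{7, 10} are all mutually reachable — one SCC of size 2.
{4} is an SCC by itself.
{3} is an SCC by itself.
{1} is an SCC by itself.
{11} is an SCC by itself.
(and 5 more singleton SCCs)
That gives 10 strongly connected components.

10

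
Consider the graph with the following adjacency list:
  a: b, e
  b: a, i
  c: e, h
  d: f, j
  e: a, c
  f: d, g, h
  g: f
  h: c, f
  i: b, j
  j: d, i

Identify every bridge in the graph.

The edges on the cycle a-e-c-h-f-d-j-i-b-a are not bridges since each lies on that cycle.
But removing g-f disconnects g from f — this is a bridge.

f-g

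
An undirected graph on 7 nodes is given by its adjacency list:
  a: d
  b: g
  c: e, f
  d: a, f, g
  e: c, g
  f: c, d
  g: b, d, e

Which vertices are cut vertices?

d, g

Removing d increases the component count from 1 to 2, so d is a cut vertex.
Removing g increases the component count from 1 to 2, so g is a cut vertex.
By contrast removing c leaves 1 component; it is not a cut vertex. No other vertex is a cut vertex either.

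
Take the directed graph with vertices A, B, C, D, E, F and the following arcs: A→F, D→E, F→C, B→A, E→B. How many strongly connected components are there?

{D} is an SCC by itself.
{E} is an SCC by itself.
{F} is an SCC by itself.
{A} is an SCC by itself.
{B} is an SCC by itself.
(and 1 more singleton SCC)
That gives 6 strongly connected components.

6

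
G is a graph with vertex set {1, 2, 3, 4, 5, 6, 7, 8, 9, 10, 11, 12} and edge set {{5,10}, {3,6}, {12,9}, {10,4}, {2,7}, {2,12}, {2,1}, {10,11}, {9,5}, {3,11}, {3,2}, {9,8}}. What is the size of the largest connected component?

Starting from 1 we can reach 1, 2, 3, 4, 5, 6, 7, 8, 9, 10, 11, 12. That is one component of size 12.
The largest has 12 vertices.

12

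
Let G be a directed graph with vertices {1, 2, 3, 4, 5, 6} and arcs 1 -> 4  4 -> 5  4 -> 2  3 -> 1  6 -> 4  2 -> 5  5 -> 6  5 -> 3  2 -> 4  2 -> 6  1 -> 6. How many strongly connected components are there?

1

{1, 2, 3, 4, 5, 6} are all mutually reachable — one SCC of size 6.
That gives 1 strongly connected component.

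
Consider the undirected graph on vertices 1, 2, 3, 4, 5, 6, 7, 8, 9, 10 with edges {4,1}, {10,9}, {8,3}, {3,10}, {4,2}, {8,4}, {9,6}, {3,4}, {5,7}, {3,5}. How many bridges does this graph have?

7

The edges on the cycle 8-3-4-8 are not bridges since each lies on that cycle.
But removing 10 - 9 disconnects 10 from 9; removing 2 - 4 disconnects 2 from 4; removing 3 - 5 disconnects 3 from 5; removing 4 - 1 disconnects 4 from 1 — these are bridges.
In total 7 edges are bridges.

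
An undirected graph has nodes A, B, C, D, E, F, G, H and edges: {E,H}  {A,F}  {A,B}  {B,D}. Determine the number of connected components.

4

G is isolated — a component by itself.
C is isolated — a component by itself.
Starting from E we can reach E, H. That is one component of size 2.
Starting from A we can reach A, B, D, F. That is one component of size 4.
Total: 4 components.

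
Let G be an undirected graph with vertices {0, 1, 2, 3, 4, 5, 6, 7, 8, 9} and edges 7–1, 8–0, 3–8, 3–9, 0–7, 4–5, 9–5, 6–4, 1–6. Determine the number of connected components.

2 is isolated — a component by itself.
Starting from 0 we can reach 0, 1, 3, 4, 5, 6, 7, 8, 9. That is one component of size 9.
Total: 2 components.

2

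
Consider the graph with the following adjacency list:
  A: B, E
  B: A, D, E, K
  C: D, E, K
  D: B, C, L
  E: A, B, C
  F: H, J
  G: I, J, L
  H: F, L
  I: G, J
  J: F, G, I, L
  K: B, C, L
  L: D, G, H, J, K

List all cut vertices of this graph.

Removing L increases the component count from 1 to 2, so L is a cut vertex.
By contrast removing C leaves 1 component; it is not a cut vertex. No other vertex is a cut vertex either.

L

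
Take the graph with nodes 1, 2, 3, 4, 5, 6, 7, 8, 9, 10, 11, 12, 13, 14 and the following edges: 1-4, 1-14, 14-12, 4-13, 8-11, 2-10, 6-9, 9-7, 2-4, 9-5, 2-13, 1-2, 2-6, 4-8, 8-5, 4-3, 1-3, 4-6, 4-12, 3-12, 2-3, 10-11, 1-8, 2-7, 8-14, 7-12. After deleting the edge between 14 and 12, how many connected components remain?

14 and 12 are still connected via 14-1-4-12, so the component count stays at 1.

1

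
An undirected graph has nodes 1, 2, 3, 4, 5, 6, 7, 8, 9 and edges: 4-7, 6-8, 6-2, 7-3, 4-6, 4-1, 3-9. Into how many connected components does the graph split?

5 is isolated — a component by itself.
Starting from 1 we can reach 1, 2, 3, 4, 6, 7, 8, 9. That is one component of size 8.
Total: 2 components.

2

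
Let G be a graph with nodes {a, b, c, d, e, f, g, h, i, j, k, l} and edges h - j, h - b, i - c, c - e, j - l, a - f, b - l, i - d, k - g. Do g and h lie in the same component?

The component containing g is {g, k}, and h is not in it.

No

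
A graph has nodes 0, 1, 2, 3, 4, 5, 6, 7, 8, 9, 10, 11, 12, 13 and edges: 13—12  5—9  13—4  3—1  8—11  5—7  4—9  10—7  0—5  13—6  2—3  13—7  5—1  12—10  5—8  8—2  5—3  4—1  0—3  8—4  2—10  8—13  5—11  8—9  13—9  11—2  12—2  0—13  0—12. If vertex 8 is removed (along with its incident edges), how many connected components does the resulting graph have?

1

With 8 gone, the remaining components are: {0, 1, 2, 3, 4, 5, 6, 7, 9, 10, 11, 12, 13}.
That is 1 component.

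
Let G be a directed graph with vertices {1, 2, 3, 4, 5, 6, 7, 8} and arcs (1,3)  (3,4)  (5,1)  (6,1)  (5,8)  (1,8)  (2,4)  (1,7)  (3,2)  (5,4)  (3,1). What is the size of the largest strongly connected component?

2

{1, 3} are all mutually reachable — one SCC of size 2.
{2} is an SCC by itself.
{4} is an SCC by itself.
{8} is an SCC by itself.
{6} is an SCC by itself.
(and 2 more singleton SCCs)
The largest has 2 vertices.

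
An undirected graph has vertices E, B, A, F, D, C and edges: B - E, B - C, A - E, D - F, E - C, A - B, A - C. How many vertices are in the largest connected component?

Starting from D we can reach D, F. That is one component of size 2.
Starting from A we can reach A, B, C, E. That is one component of size 4.
The largest has 4 vertices.

4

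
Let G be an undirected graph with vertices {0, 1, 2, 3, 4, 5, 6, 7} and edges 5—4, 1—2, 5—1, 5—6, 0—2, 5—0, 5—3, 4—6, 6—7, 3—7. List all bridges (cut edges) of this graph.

none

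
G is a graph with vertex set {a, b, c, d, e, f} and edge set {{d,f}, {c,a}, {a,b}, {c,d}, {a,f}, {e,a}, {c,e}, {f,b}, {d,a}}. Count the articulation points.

0

Removing f, for instance, still leaves 1 component. No single vertex removal increases the component count — the graph has no articulation points.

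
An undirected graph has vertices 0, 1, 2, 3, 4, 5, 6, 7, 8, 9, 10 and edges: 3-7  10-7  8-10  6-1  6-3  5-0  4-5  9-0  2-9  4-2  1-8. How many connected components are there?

2

Starting from 0 we can reach 0, 2, 4, 5, 9. That is one component of size 5.
Starting from 1 we can reach 1, 3, 6, 7, 8, 10. That is one component of size 6.
Total: 2 components.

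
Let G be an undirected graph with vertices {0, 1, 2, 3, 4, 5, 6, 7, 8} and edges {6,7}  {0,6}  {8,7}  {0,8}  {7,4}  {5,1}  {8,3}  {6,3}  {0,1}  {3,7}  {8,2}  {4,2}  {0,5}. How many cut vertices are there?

Removing 0 increases the component count from 1 to 2, so 0 is a cut vertex.
By contrast removing 3 leaves 1 component; it is not a cut vertex. No other vertex is a cut vertex either.

1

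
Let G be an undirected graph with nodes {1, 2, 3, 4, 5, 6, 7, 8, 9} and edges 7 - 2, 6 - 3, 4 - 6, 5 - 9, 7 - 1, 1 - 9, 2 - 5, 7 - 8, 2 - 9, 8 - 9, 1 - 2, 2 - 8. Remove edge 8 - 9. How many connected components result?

2

8 and 9 are still connected via 8-2-9, so the component count stays at 2.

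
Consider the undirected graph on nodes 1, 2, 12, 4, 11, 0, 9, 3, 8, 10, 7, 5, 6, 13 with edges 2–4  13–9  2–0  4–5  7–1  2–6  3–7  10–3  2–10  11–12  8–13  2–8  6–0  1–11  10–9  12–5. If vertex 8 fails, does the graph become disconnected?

Deleting 8 leaves 1 component (was 1) (its neighbors 2, 13 remain connected to each other), so 8 is not a cut vertex.

No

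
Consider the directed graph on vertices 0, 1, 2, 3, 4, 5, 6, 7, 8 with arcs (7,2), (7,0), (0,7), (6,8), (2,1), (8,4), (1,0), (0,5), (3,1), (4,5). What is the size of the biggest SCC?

{0, 1, 2, 7} are all mutually reachable — one SCC of size 4.
{8} is an SCC by itself.
{6} is an SCC by itself.
{4} is an SCC by itself.
{5} is an SCC by itself.
(and 1 more singleton SCC)
The largest has 4 vertices.

4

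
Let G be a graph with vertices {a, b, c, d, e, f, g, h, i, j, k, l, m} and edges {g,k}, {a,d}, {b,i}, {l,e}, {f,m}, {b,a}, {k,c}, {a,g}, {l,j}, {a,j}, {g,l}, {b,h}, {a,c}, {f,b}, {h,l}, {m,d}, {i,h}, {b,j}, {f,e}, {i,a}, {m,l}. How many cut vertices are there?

Removing j, for instance, still leaves 1 component. No single vertex removal increases the component count — the graph has no articulation points.

0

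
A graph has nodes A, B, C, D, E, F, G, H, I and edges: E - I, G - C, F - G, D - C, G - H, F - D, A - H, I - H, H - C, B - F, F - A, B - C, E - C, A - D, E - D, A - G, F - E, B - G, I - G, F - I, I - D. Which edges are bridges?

none

The edges on the cycle F-A-G-H-C-E-F are not bridges since each lies on that cycle.
Every edge lies on some cycle, so there are no bridges.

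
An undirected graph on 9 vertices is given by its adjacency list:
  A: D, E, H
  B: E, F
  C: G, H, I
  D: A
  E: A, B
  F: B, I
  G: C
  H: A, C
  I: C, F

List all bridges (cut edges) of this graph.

The edges on the cycle C-I-F-B-E-A-H-C are not bridges since each lies on that cycle.
But removing A-D disconnects A from D; removing C-G disconnects C from G — these are bridges.

A-D, C-G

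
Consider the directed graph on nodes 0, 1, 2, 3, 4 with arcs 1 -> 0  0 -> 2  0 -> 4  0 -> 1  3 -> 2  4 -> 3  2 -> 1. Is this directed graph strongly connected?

From 4 we can reach every vertex (0, 1, 2, 3, 4), and every vertex can reach 4 (0, 1, 2, 3, 4). So the whole graph is one strongly connected component.

Yes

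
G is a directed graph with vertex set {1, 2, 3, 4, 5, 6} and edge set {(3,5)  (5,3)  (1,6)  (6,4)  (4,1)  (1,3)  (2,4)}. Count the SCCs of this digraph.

3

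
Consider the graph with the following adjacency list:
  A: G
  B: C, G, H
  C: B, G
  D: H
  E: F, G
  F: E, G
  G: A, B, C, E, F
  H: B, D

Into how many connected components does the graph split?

1

Starting from A we can reach A, B, C, D, E, F, G, H. That is one component of size 8.
Total: 1 component.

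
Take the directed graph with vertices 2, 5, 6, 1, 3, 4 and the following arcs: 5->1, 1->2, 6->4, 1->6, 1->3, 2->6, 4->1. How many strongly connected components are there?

3

{1, 2, 4, 6} are all mutually reachable — one SCC of size 4.
{5} is an SCC by itself.
{3} is an SCC by itself.
That gives 3 strongly connected components.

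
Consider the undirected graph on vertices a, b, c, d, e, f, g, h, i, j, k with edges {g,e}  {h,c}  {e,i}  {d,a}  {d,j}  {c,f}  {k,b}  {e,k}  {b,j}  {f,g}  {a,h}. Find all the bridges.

e-i

The edges on the cycle d-a-h-c-f-g-e-k-b-j-d are not bridges since each lies on that cycle.
But removing i-e disconnects i from e — this is a bridge.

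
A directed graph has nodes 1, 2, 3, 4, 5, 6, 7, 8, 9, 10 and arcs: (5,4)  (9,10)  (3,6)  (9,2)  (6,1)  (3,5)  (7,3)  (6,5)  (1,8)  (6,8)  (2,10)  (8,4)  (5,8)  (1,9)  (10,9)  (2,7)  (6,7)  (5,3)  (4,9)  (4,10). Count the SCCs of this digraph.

{1, 2, 3, 4, 5, 6, 7, 8, 9, 10} are all mutually reachable — one SCC of size 10.
That gives 1 strongly connected component.

1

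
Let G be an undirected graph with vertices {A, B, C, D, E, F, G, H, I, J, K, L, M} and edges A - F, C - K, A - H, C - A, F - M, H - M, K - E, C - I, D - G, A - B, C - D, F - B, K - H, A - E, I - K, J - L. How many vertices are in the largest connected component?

Starting from J we can reach J, L. That is one component of size 2.
Starting from A we can reach A, B, C, D, E, F, G, H, I, K, M. That is one component of size 11.
The largest has 11 vertices.

11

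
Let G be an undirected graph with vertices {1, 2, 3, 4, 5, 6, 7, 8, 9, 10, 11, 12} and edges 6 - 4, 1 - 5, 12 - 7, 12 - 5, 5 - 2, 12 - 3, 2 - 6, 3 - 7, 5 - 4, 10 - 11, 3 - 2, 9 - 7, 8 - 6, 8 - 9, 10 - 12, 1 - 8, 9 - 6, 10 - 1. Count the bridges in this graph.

1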